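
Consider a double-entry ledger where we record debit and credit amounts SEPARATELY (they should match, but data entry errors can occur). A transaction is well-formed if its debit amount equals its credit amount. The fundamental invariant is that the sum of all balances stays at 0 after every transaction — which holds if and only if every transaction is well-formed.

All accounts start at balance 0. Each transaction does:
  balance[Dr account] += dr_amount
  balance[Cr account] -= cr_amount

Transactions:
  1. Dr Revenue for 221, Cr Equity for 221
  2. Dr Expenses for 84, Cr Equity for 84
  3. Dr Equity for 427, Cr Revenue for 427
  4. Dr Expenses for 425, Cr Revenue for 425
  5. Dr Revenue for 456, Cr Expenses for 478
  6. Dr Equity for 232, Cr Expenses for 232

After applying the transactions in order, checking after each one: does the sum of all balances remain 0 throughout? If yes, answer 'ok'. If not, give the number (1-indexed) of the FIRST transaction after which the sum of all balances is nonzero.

After txn 1: dr=221 cr=221 sum_balances=0
After txn 2: dr=84 cr=84 sum_balances=0
After txn 3: dr=427 cr=427 sum_balances=0
After txn 4: dr=425 cr=425 sum_balances=0
After txn 5: dr=456 cr=478 sum_balances=-22
After txn 6: dr=232 cr=232 sum_balances=-22

Answer: 5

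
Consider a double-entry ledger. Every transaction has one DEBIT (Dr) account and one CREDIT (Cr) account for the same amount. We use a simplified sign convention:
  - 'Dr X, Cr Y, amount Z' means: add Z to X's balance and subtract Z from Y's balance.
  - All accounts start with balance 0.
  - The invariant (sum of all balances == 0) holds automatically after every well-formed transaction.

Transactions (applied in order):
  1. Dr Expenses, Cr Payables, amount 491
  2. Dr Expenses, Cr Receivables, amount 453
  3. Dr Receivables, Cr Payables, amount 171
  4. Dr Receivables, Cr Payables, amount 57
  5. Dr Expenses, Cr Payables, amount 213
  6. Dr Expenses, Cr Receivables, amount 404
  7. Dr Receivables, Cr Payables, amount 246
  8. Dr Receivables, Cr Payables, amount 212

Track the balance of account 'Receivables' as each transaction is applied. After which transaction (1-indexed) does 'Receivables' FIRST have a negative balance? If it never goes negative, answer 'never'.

Answer: 2

Derivation:
After txn 1: Receivables=0
After txn 2: Receivables=-453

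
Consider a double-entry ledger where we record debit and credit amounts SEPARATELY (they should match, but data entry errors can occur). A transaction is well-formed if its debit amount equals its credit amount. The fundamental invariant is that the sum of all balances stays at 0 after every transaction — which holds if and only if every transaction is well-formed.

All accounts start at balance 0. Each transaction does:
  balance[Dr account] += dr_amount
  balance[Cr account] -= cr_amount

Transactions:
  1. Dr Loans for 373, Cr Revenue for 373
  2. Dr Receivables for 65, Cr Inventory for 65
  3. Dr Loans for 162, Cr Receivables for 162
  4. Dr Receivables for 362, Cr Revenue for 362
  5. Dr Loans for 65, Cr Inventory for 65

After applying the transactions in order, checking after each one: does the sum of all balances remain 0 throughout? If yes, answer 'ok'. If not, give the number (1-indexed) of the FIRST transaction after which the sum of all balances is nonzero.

After txn 1: dr=373 cr=373 sum_balances=0
After txn 2: dr=65 cr=65 sum_balances=0
After txn 3: dr=162 cr=162 sum_balances=0
After txn 4: dr=362 cr=362 sum_balances=0
After txn 5: dr=65 cr=65 sum_balances=0

Answer: ok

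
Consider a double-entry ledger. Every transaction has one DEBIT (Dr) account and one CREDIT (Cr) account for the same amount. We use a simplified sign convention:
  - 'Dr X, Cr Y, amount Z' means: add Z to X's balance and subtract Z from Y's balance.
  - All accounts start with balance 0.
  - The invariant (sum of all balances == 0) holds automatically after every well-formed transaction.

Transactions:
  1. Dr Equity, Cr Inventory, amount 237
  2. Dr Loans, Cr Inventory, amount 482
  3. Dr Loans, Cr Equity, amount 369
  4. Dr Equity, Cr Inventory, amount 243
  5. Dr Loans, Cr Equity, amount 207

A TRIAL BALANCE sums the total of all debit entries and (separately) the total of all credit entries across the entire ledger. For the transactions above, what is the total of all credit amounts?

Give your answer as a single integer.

Answer: 1538

Derivation:
Txn 1: credit+=237
Txn 2: credit+=482
Txn 3: credit+=369
Txn 4: credit+=243
Txn 5: credit+=207
Total credits = 1538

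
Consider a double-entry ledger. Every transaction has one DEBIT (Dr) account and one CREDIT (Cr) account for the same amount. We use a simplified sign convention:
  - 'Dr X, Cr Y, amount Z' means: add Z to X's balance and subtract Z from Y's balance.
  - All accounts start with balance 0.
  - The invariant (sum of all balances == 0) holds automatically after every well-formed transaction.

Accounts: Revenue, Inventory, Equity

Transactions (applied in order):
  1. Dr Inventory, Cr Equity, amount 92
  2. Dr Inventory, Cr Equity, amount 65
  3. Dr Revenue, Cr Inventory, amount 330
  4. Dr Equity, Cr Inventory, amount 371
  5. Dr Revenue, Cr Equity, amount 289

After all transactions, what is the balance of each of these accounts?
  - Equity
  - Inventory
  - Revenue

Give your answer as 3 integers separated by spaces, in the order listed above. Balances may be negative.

After txn 1 (Dr Inventory, Cr Equity, amount 92): Equity=-92 Inventory=92
After txn 2 (Dr Inventory, Cr Equity, amount 65): Equity=-157 Inventory=157
After txn 3 (Dr Revenue, Cr Inventory, amount 330): Equity=-157 Inventory=-173 Revenue=330
After txn 4 (Dr Equity, Cr Inventory, amount 371): Equity=214 Inventory=-544 Revenue=330
After txn 5 (Dr Revenue, Cr Equity, amount 289): Equity=-75 Inventory=-544 Revenue=619

Answer: -75 -544 619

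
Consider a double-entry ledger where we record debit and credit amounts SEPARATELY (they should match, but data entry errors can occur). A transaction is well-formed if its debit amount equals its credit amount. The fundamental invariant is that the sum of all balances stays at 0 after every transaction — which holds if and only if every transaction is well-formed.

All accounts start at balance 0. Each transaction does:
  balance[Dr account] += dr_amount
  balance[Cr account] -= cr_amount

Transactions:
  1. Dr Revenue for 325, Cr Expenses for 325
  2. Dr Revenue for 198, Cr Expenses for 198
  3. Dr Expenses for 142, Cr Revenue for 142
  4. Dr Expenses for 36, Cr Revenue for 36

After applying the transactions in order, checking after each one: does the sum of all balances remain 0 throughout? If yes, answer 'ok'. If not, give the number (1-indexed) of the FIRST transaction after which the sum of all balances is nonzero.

Answer: ok

Derivation:
After txn 1: dr=325 cr=325 sum_balances=0
After txn 2: dr=198 cr=198 sum_balances=0
After txn 3: dr=142 cr=142 sum_balances=0
After txn 4: dr=36 cr=36 sum_balances=0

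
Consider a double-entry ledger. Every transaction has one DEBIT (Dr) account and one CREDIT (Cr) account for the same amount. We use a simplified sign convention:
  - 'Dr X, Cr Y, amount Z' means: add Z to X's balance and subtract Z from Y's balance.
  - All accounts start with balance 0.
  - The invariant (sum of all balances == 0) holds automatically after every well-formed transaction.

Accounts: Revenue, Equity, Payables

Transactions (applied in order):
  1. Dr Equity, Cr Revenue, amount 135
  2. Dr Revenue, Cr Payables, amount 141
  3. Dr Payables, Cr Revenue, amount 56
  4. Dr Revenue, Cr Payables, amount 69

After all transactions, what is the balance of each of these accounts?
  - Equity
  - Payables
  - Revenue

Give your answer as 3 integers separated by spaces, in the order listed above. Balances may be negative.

Answer: 135 -154 19

Derivation:
After txn 1 (Dr Equity, Cr Revenue, amount 135): Equity=135 Revenue=-135
After txn 2 (Dr Revenue, Cr Payables, amount 141): Equity=135 Payables=-141 Revenue=6
After txn 3 (Dr Payables, Cr Revenue, amount 56): Equity=135 Payables=-85 Revenue=-50
After txn 4 (Dr Revenue, Cr Payables, amount 69): Equity=135 Payables=-154 Revenue=19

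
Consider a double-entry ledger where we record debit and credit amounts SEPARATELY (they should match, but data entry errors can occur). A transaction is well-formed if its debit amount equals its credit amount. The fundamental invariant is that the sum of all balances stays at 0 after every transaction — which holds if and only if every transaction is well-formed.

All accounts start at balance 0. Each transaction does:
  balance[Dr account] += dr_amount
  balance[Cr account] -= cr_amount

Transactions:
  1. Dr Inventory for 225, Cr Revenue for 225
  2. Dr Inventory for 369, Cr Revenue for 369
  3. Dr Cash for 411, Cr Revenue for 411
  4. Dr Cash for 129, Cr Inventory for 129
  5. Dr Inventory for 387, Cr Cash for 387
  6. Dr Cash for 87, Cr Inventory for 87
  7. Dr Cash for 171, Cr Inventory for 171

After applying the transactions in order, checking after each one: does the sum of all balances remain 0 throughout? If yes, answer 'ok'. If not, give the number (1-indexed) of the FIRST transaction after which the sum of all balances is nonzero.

Answer: ok

Derivation:
After txn 1: dr=225 cr=225 sum_balances=0
After txn 2: dr=369 cr=369 sum_balances=0
After txn 3: dr=411 cr=411 sum_balances=0
After txn 4: dr=129 cr=129 sum_balances=0
After txn 5: dr=387 cr=387 sum_balances=0
After txn 6: dr=87 cr=87 sum_balances=0
After txn 7: dr=171 cr=171 sum_balances=0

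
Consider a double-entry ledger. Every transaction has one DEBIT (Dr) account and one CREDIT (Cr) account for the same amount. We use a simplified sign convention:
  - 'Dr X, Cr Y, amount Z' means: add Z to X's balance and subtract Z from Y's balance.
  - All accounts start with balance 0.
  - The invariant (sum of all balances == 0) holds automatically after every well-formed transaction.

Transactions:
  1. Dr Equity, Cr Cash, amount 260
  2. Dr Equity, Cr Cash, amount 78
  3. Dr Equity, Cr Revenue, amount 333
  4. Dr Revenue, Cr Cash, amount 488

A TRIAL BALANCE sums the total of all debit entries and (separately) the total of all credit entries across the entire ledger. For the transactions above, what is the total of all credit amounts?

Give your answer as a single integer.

Answer: 1159

Derivation:
Txn 1: credit+=260
Txn 2: credit+=78
Txn 3: credit+=333
Txn 4: credit+=488
Total credits = 1159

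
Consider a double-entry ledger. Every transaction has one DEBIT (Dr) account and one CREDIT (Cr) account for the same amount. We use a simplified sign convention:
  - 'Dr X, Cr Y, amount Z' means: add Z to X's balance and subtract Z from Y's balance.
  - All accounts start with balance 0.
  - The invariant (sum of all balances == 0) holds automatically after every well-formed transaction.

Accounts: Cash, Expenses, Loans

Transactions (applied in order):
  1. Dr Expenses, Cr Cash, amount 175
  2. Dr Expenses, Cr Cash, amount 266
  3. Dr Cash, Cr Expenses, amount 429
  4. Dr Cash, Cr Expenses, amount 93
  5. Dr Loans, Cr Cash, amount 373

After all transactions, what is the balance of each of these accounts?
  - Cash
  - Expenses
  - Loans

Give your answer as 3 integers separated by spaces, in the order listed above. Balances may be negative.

Answer: -292 -81 373

Derivation:
After txn 1 (Dr Expenses, Cr Cash, amount 175): Cash=-175 Expenses=175
After txn 2 (Dr Expenses, Cr Cash, amount 266): Cash=-441 Expenses=441
After txn 3 (Dr Cash, Cr Expenses, amount 429): Cash=-12 Expenses=12
After txn 4 (Dr Cash, Cr Expenses, amount 93): Cash=81 Expenses=-81
After txn 5 (Dr Loans, Cr Cash, amount 373): Cash=-292 Expenses=-81 Loans=373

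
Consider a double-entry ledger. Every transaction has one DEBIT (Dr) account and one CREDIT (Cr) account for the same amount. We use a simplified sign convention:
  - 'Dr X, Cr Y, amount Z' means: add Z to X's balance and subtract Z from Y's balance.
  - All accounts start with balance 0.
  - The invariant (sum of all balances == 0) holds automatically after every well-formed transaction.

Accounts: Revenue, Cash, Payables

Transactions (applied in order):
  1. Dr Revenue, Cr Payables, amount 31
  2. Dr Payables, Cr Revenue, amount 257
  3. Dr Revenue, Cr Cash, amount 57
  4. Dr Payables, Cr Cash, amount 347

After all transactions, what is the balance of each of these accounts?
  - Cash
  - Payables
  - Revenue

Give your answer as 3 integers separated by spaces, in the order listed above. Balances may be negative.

After txn 1 (Dr Revenue, Cr Payables, amount 31): Payables=-31 Revenue=31
After txn 2 (Dr Payables, Cr Revenue, amount 257): Payables=226 Revenue=-226
After txn 3 (Dr Revenue, Cr Cash, amount 57): Cash=-57 Payables=226 Revenue=-169
After txn 4 (Dr Payables, Cr Cash, amount 347): Cash=-404 Payables=573 Revenue=-169

Answer: -404 573 -169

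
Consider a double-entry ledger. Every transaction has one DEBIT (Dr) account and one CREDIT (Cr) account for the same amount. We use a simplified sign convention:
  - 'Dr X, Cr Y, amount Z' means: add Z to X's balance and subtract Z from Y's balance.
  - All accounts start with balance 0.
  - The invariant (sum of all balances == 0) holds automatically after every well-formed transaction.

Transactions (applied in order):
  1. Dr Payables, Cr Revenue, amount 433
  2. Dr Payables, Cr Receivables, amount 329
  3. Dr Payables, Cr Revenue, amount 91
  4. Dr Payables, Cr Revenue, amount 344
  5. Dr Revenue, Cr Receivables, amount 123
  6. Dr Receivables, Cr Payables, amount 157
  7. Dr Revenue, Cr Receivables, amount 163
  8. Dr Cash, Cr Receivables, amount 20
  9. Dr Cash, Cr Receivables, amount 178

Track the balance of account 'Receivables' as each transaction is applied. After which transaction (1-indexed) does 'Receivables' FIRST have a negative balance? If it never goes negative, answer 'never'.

After txn 1: Receivables=0
After txn 2: Receivables=-329

Answer: 2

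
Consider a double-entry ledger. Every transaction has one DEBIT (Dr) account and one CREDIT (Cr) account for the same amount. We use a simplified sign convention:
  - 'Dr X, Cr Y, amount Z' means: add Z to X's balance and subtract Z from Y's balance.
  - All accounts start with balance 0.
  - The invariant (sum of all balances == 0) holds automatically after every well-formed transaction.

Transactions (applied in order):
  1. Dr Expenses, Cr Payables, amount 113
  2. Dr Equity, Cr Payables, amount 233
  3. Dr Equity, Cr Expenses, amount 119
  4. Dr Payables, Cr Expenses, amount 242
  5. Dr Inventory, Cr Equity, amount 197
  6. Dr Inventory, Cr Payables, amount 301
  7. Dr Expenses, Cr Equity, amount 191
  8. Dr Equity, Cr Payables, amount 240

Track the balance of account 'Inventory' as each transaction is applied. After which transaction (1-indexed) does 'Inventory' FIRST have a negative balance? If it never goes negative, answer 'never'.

Answer: never

Derivation:
After txn 1: Inventory=0
After txn 2: Inventory=0
After txn 3: Inventory=0
After txn 4: Inventory=0
After txn 5: Inventory=197
After txn 6: Inventory=498
After txn 7: Inventory=498
After txn 8: Inventory=498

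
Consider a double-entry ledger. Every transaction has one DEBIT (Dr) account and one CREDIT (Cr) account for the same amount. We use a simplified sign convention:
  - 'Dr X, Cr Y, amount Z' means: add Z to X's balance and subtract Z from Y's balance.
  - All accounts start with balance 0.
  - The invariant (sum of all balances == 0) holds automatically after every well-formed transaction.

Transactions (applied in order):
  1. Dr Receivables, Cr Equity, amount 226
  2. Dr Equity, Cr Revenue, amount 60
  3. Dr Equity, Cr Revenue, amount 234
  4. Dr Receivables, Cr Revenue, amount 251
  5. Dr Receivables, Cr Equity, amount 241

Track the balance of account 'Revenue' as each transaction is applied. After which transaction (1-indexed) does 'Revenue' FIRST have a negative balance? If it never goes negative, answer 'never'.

Answer: 2

Derivation:
After txn 1: Revenue=0
After txn 2: Revenue=-60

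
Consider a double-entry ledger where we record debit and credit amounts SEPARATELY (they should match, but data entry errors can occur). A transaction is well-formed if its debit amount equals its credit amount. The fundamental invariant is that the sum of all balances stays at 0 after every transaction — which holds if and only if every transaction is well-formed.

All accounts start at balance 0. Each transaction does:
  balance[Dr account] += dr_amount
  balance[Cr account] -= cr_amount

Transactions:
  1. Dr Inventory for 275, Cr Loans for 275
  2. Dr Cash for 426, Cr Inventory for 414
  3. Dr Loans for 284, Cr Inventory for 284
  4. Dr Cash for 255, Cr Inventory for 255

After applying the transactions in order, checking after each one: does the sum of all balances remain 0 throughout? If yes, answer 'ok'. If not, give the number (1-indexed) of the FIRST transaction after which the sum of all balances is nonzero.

Answer: 2

Derivation:
After txn 1: dr=275 cr=275 sum_balances=0
After txn 2: dr=426 cr=414 sum_balances=12
After txn 3: dr=284 cr=284 sum_balances=12
After txn 4: dr=255 cr=255 sum_balances=12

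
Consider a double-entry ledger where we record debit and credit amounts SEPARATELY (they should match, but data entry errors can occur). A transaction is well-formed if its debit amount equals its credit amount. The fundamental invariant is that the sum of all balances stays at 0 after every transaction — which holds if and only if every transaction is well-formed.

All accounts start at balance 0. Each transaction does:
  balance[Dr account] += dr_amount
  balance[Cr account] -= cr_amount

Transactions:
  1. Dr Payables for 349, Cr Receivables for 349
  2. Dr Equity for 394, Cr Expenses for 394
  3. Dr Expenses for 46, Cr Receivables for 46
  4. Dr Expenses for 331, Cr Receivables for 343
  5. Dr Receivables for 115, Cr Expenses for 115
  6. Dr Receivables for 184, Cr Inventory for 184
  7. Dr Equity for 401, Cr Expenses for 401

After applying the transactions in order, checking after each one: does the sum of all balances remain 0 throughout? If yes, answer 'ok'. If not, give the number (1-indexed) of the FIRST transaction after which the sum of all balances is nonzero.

After txn 1: dr=349 cr=349 sum_balances=0
After txn 2: dr=394 cr=394 sum_balances=0
After txn 3: dr=46 cr=46 sum_balances=0
After txn 4: dr=331 cr=343 sum_balances=-12
After txn 5: dr=115 cr=115 sum_balances=-12
After txn 6: dr=184 cr=184 sum_balances=-12
After txn 7: dr=401 cr=401 sum_balances=-12

Answer: 4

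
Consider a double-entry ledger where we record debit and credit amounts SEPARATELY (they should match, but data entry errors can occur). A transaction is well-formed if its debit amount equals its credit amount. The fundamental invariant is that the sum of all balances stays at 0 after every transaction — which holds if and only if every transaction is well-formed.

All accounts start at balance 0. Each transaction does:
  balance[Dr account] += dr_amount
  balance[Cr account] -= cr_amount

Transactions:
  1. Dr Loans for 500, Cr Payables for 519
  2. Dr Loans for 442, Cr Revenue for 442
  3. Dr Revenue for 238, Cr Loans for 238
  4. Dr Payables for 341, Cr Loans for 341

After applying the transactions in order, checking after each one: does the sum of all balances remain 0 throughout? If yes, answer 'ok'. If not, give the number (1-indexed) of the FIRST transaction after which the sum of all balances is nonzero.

Answer: 1

Derivation:
After txn 1: dr=500 cr=519 sum_balances=-19
After txn 2: dr=442 cr=442 sum_balances=-19
After txn 3: dr=238 cr=238 sum_balances=-19
After txn 4: dr=341 cr=341 sum_balances=-19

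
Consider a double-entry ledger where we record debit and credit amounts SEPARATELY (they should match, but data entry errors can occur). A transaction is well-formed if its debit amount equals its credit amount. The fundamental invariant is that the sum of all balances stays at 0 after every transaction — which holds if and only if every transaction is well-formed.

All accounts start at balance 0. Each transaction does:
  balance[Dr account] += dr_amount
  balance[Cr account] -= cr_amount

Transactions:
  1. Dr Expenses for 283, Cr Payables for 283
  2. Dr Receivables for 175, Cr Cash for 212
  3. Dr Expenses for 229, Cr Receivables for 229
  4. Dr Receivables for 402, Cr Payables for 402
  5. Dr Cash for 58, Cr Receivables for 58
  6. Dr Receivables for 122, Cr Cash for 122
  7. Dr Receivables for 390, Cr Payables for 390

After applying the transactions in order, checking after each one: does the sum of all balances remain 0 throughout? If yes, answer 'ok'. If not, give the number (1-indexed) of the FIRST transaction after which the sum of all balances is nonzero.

Answer: 2

Derivation:
After txn 1: dr=283 cr=283 sum_balances=0
After txn 2: dr=175 cr=212 sum_balances=-37
After txn 3: dr=229 cr=229 sum_balances=-37
After txn 4: dr=402 cr=402 sum_balances=-37
After txn 5: dr=58 cr=58 sum_balances=-37
After txn 6: dr=122 cr=122 sum_balances=-37
After txn 7: dr=390 cr=390 sum_balances=-37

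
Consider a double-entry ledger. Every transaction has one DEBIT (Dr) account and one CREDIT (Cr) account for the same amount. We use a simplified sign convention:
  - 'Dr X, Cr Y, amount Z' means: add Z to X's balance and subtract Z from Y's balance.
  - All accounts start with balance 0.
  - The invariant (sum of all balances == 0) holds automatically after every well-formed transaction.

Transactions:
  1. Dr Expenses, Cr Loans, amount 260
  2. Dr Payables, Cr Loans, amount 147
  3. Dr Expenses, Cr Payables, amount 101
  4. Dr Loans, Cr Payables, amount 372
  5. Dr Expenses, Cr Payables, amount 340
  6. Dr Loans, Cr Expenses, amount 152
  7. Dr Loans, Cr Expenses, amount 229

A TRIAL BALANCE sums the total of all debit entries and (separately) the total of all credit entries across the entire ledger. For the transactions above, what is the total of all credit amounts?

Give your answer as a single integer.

Txn 1: credit+=260
Txn 2: credit+=147
Txn 3: credit+=101
Txn 4: credit+=372
Txn 5: credit+=340
Txn 6: credit+=152
Txn 7: credit+=229
Total credits = 1601

Answer: 1601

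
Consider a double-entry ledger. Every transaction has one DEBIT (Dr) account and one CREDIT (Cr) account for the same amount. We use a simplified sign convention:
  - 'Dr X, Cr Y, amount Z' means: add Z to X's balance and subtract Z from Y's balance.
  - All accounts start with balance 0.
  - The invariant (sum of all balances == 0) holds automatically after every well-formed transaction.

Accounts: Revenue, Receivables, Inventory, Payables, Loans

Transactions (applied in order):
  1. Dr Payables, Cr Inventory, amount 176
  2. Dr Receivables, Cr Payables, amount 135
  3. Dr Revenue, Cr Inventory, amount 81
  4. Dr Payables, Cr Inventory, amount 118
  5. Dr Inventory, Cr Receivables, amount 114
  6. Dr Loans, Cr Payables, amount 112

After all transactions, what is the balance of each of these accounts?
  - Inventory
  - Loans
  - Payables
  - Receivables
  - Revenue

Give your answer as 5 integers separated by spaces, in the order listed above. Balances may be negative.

After txn 1 (Dr Payables, Cr Inventory, amount 176): Inventory=-176 Payables=176
After txn 2 (Dr Receivables, Cr Payables, amount 135): Inventory=-176 Payables=41 Receivables=135
After txn 3 (Dr Revenue, Cr Inventory, amount 81): Inventory=-257 Payables=41 Receivables=135 Revenue=81
After txn 4 (Dr Payables, Cr Inventory, amount 118): Inventory=-375 Payables=159 Receivables=135 Revenue=81
After txn 5 (Dr Inventory, Cr Receivables, amount 114): Inventory=-261 Payables=159 Receivables=21 Revenue=81
After txn 6 (Dr Loans, Cr Payables, amount 112): Inventory=-261 Loans=112 Payables=47 Receivables=21 Revenue=81

Answer: -261 112 47 21 81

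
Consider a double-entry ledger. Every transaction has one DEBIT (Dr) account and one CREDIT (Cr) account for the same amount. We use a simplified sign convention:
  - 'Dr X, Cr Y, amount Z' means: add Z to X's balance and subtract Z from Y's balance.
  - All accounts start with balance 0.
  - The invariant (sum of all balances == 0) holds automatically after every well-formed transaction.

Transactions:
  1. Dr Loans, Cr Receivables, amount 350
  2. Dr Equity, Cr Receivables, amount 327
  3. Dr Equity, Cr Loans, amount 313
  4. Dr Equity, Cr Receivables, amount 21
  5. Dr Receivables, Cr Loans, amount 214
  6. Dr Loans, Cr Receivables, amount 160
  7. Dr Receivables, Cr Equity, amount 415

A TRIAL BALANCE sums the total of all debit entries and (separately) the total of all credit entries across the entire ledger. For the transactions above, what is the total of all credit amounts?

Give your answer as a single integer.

Answer: 1800

Derivation:
Txn 1: credit+=350
Txn 2: credit+=327
Txn 3: credit+=313
Txn 4: credit+=21
Txn 5: credit+=214
Txn 6: credit+=160
Txn 7: credit+=415
Total credits = 1800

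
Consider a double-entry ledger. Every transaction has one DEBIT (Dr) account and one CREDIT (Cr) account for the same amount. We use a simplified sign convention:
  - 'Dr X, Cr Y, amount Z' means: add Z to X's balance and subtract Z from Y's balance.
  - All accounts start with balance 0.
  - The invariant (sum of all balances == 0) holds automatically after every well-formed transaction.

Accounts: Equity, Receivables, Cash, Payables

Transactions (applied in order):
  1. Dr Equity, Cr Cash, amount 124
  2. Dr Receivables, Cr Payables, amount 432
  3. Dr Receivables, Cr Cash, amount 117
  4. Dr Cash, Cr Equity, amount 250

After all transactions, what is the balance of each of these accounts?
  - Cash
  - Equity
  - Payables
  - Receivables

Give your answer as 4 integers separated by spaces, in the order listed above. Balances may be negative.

Answer: 9 -126 -432 549

Derivation:
After txn 1 (Dr Equity, Cr Cash, amount 124): Cash=-124 Equity=124
After txn 2 (Dr Receivables, Cr Payables, amount 432): Cash=-124 Equity=124 Payables=-432 Receivables=432
After txn 3 (Dr Receivables, Cr Cash, amount 117): Cash=-241 Equity=124 Payables=-432 Receivables=549
After txn 4 (Dr Cash, Cr Equity, amount 250): Cash=9 Equity=-126 Payables=-432 Receivables=549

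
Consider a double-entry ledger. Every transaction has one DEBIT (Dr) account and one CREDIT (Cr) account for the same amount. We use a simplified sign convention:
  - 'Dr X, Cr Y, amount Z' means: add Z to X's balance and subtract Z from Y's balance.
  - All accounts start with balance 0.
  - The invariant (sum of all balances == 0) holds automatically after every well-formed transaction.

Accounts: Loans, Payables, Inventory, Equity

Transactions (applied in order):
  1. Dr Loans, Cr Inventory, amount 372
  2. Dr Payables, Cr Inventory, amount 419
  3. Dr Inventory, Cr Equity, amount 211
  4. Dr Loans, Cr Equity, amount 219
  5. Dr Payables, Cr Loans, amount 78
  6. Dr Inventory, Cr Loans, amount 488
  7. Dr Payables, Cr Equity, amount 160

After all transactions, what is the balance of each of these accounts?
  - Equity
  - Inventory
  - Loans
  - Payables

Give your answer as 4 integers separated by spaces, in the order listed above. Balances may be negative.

Answer: -590 -92 25 657

Derivation:
After txn 1 (Dr Loans, Cr Inventory, amount 372): Inventory=-372 Loans=372
After txn 2 (Dr Payables, Cr Inventory, amount 419): Inventory=-791 Loans=372 Payables=419
After txn 3 (Dr Inventory, Cr Equity, amount 211): Equity=-211 Inventory=-580 Loans=372 Payables=419
After txn 4 (Dr Loans, Cr Equity, amount 219): Equity=-430 Inventory=-580 Loans=591 Payables=419
After txn 5 (Dr Payables, Cr Loans, amount 78): Equity=-430 Inventory=-580 Loans=513 Payables=497
After txn 6 (Dr Inventory, Cr Loans, amount 488): Equity=-430 Inventory=-92 Loans=25 Payables=497
After txn 7 (Dr Payables, Cr Equity, amount 160): Equity=-590 Inventory=-92 Loans=25 Payables=657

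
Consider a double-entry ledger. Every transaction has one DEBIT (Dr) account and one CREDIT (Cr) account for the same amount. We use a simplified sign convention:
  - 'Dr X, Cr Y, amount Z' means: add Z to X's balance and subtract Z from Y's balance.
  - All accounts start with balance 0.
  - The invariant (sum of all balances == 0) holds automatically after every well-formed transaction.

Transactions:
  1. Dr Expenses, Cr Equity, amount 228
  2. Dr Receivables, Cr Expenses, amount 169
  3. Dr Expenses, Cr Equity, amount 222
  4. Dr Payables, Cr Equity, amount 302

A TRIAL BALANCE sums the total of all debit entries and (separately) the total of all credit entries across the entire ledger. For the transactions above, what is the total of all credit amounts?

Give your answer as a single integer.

Txn 1: credit+=228
Txn 2: credit+=169
Txn 3: credit+=222
Txn 4: credit+=302
Total credits = 921

Answer: 921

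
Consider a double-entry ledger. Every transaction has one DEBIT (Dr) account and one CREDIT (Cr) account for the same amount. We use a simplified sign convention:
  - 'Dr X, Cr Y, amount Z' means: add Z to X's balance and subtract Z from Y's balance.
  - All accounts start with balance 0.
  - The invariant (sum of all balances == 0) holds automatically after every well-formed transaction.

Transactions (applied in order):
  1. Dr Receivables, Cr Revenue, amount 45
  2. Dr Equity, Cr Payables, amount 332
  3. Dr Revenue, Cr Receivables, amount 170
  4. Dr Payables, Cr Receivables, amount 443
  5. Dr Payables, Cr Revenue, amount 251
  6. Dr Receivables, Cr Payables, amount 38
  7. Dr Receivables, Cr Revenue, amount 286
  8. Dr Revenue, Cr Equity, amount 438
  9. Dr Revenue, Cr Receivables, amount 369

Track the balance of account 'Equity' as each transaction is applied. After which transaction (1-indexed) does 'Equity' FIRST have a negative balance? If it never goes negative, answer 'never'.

After txn 1: Equity=0
After txn 2: Equity=332
After txn 3: Equity=332
After txn 4: Equity=332
After txn 5: Equity=332
After txn 6: Equity=332
After txn 7: Equity=332
After txn 8: Equity=-106

Answer: 8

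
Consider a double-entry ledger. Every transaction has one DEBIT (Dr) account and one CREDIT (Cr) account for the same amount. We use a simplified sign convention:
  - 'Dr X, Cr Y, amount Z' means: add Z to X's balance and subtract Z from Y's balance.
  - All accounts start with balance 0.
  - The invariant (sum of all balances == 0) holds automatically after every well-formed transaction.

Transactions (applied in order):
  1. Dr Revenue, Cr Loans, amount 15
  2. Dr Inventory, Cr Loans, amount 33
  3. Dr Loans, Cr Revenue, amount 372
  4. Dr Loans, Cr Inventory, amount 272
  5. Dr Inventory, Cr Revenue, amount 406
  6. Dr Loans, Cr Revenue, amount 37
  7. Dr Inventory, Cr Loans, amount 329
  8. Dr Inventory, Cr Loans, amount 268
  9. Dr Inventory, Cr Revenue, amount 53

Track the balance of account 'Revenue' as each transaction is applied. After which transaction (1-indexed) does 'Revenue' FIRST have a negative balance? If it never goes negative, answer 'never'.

Answer: 3

Derivation:
After txn 1: Revenue=15
After txn 2: Revenue=15
After txn 3: Revenue=-357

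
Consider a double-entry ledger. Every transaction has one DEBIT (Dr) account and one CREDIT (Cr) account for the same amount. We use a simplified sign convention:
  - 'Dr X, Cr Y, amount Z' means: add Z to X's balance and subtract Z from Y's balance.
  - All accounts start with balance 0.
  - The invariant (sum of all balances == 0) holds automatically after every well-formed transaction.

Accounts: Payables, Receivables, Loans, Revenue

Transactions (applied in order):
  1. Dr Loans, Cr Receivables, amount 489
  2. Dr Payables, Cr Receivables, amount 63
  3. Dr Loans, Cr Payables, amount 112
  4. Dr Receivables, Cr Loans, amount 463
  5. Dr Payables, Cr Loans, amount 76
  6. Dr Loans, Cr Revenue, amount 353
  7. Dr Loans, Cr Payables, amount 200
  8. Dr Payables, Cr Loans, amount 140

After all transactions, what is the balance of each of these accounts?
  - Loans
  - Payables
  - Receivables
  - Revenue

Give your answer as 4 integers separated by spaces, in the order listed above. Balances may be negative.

After txn 1 (Dr Loans, Cr Receivables, amount 489): Loans=489 Receivables=-489
After txn 2 (Dr Payables, Cr Receivables, amount 63): Loans=489 Payables=63 Receivables=-552
After txn 3 (Dr Loans, Cr Payables, amount 112): Loans=601 Payables=-49 Receivables=-552
After txn 4 (Dr Receivables, Cr Loans, amount 463): Loans=138 Payables=-49 Receivables=-89
After txn 5 (Dr Payables, Cr Loans, amount 76): Loans=62 Payables=27 Receivables=-89
After txn 6 (Dr Loans, Cr Revenue, amount 353): Loans=415 Payables=27 Receivables=-89 Revenue=-353
After txn 7 (Dr Loans, Cr Payables, amount 200): Loans=615 Payables=-173 Receivables=-89 Revenue=-353
After txn 8 (Dr Payables, Cr Loans, amount 140): Loans=475 Payables=-33 Receivables=-89 Revenue=-353

Answer: 475 -33 -89 -353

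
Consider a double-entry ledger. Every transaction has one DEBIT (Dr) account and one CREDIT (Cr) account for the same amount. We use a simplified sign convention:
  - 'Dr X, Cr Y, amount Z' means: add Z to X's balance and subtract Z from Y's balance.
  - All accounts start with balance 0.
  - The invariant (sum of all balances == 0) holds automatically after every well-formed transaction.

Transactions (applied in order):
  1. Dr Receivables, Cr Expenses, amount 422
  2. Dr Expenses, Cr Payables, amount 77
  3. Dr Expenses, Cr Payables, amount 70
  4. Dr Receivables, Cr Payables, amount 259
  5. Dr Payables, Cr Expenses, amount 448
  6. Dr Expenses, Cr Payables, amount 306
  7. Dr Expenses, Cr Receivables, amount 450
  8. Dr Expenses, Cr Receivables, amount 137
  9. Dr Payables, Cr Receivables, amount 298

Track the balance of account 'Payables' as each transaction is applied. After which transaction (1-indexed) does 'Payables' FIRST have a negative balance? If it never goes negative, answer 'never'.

Answer: 2

Derivation:
After txn 1: Payables=0
After txn 2: Payables=-77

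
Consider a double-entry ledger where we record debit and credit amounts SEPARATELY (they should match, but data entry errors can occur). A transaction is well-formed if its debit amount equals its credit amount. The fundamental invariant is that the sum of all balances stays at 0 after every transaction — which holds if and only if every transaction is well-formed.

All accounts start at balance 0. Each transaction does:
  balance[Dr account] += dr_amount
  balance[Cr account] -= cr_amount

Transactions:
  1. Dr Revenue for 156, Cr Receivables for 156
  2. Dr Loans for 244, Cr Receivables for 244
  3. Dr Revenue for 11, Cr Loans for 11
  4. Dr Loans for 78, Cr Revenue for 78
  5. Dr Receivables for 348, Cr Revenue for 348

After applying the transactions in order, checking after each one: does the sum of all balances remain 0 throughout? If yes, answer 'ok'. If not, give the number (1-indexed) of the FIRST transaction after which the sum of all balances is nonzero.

Answer: ok

Derivation:
After txn 1: dr=156 cr=156 sum_balances=0
After txn 2: dr=244 cr=244 sum_balances=0
After txn 3: dr=11 cr=11 sum_balances=0
After txn 4: dr=78 cr=78 sum_balances=0
After txn 5: dr=348 cr=348 sum_balances=0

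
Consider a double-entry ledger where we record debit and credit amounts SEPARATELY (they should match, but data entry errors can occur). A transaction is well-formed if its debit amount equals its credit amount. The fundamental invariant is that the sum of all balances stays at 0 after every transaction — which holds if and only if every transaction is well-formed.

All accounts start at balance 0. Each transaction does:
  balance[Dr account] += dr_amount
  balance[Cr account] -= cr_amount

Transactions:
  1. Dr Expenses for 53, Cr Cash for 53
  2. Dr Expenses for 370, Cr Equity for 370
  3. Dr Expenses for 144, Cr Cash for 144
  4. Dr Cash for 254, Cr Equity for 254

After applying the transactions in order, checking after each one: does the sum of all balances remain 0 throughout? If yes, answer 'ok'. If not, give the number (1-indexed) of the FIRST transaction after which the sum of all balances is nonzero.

Answer: ok

Derivation:
After txn 1: dr=53 cr=53 sum_balances=0
After txn 2: dr=370 cr=370 sum_balances=0
After txn 3: dr=144 cr=144 sum_balances=0
After txn 4: dr=254 cr=254 sum_balances=0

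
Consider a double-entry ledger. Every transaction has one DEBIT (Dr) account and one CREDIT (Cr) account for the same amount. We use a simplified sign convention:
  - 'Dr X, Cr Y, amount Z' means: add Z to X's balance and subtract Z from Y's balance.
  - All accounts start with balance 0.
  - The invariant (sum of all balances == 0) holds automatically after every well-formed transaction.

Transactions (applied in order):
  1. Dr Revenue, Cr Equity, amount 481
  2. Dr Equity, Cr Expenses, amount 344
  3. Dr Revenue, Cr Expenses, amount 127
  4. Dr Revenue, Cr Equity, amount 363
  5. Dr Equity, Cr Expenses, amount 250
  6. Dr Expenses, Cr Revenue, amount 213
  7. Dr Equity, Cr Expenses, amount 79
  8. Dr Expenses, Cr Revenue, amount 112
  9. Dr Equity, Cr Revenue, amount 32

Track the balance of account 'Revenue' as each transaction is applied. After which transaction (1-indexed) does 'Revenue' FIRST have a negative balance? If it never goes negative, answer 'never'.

After txn 1: Revenue=481
After txn 2: Revenue=481
After txn 3: Revenue=608
After txn 4: Revenue=971
After txn 5: Revenue=971
After txn 6: Revenue=758
After txn 7: Revenue=758
After txn 8: Revenue=646
After txn 9: Revenue=614

Answer: never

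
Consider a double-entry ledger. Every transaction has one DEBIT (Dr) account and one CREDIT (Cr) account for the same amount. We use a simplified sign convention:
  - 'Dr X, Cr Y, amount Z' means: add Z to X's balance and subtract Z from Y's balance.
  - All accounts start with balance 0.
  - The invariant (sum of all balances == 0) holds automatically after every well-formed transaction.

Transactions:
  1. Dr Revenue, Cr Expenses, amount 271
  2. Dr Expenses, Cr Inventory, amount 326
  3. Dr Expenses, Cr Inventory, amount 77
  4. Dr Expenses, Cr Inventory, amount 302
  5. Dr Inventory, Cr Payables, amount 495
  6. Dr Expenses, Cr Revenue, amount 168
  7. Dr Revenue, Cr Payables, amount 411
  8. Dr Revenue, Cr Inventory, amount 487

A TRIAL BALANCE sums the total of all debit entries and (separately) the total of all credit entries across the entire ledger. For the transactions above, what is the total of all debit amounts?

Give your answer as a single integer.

Answer: 2537

Derivation:
Txn 1: debit+=271
Txn 2: debit+=326
Txn 3: debit+=77
Txn 4: debit+=302
Txn 5: debit+=495
Txn 6: debit+=168
Txn 7: debit+=411
Txn 8: debit+=487
Total debits = 2537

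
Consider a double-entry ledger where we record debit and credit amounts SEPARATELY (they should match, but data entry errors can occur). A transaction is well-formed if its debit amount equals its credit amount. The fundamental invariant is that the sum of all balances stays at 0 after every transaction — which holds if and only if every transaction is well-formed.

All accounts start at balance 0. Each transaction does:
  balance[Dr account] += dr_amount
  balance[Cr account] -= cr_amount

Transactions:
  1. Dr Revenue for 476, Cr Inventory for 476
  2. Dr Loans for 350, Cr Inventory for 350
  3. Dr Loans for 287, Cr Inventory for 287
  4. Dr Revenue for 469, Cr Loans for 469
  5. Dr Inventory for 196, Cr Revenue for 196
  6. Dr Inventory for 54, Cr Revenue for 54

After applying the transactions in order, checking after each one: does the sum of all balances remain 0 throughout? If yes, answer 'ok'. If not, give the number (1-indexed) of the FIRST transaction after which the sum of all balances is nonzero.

Answer: ok

Derivation:
After txn 1: dr=476 cr=476 sum_balances=0
After txn 2: dr=350 cr=350 sum_balances=0
After txn 3: dr=287 cr=287 sum_balances=0
After txn 4: dr=469 cr=469 sum_balances=0
After txn 5: dr=196 cr=196 sum_balances=0
After txn 6: dr=54 cr=54 sum_balances=0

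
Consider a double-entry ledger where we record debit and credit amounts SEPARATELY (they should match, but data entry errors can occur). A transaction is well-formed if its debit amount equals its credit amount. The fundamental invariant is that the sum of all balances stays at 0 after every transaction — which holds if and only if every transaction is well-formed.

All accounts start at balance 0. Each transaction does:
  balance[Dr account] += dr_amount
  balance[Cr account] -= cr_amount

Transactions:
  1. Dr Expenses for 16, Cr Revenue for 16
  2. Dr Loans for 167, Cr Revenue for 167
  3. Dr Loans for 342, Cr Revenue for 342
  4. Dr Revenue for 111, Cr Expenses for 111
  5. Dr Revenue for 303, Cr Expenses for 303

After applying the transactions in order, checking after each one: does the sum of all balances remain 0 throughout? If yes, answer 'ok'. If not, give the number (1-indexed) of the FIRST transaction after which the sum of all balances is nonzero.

After txn 1: dr=16 cr=16 sum_balances=0
After txn 2: dr=167 cr=167 sum_balances=0
After txn 3: dr=342 cr=342 sum_balances=0
After txn 4: dr=111 cr=111 sum_balances=0
After txn 5: dr=303 cr=303 sum_balances=0

Answer: ok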